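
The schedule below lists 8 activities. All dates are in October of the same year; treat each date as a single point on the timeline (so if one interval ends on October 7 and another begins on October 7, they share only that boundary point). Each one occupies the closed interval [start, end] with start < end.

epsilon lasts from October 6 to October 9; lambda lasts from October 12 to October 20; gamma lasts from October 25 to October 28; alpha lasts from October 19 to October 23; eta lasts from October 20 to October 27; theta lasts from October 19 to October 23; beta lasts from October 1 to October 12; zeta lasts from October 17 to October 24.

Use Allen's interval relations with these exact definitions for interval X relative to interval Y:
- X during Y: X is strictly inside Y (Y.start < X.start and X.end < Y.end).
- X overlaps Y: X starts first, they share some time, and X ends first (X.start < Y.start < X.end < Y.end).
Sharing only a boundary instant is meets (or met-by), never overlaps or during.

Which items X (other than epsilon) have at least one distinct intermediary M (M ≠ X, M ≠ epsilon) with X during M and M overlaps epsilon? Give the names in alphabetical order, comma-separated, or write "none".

none

Target epsilon = [October 6, October 9].
Intermediaries M with M overlaps epsilon: none.
Union: none.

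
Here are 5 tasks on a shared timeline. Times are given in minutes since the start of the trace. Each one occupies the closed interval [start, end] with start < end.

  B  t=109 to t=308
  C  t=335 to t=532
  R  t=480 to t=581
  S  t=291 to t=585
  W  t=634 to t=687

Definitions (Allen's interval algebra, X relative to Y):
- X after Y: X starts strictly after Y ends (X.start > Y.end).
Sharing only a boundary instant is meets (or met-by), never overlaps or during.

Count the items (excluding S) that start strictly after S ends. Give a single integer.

Target S = [t=291, t=585].
B [t=109, t=308] → overlaps → no.
C [t=335, t=532] → during → no.
R [t=480, t=581] → during → no.
W [t=634, t=687] → after → counts.
Total: 1.

1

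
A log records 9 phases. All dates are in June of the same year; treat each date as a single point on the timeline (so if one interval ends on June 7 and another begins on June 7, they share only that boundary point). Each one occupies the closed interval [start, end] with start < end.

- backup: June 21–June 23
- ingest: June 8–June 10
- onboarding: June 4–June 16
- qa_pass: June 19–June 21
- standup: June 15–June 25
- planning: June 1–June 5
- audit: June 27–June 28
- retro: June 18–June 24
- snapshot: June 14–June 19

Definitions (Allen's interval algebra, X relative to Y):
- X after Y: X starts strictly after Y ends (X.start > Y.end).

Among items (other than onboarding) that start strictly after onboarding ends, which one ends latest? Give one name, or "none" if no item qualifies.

Target onboarding = [June 4, June 16].
audit [June 27, June 28] → after → candidate.
backup [June 21, June 23] → after → candidate.
ingest [June 8, June 10] → during → excluded.
planning [June 1, June 5] → overlaps → excluded.
qa_pass [June 19, June 21] → after → candidate.
retro [June 18, June 24] → after → candidate.
snapshot [June 14, June 19] → overlapped-by → excluded.
standup [June 15, June 25] → overlapped-by → excluded.
Among candidates, latest end is June 28 → audit.

audit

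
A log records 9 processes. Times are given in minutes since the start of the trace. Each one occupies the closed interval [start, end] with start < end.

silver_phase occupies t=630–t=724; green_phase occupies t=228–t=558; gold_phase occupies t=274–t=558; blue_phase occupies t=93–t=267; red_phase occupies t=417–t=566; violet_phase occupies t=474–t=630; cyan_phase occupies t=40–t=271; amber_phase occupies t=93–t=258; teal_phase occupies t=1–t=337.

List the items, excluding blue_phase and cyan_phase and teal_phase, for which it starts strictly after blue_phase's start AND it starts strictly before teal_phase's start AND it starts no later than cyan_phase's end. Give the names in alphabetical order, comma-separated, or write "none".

none

Conditions: its start is strictly after blue_phase's start (X.start > t=93) AND its start is strictly before teal_phase's start (X.start < t=1) AND its start is no later than cyan_phase's end (X.start <= t=271).
amber_phase: start t=93 > t=93? ✗; start t=93 < t=1? ✗; start t=93 <= t=271? ✓ → no.
gold_phase: start t=274 > t=93? ✓; start t=274 < t=1? ✗; start t=274 <= t=271? ✗ → no.
green_phase: start t=228 > t=93? ✓; start t=228 < t=1? ✗; start t=228 <= t=271? ✓ → no.
red_phase: start t=417 > t=93? ✓; start t=417 < t=1? ✗; start t=417 <= t=271? ✗ → no.
silver_phase: start t=630 > t=93? ✓; start t=630 < t=1? ✗; start t=630 <= t=271? ✗ → no.
violet_phase: start t=474 > t=93? ✓; start t=474 < t=1? ✗; start t=474 <= t=271? ✗ → no.
Result: none.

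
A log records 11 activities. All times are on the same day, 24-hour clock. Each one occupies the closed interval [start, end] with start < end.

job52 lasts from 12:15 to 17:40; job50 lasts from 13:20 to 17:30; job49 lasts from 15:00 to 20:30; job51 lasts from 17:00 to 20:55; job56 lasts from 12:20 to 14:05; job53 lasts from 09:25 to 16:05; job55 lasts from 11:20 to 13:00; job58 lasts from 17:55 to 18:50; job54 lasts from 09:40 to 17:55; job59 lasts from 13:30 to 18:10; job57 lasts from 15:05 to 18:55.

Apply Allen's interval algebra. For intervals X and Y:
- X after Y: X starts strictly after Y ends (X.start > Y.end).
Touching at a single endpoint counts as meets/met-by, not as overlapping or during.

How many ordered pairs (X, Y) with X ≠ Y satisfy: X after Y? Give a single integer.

Checking all 110 ordered pairs for relation 'after'; matching pairs in alphabetical order:
(job49, job55): job49 after job55 ✓
(job49, job56): job49 after job56 ✓
(job50, job55): job50 after job55 ✓
(job51, job53): job51 after job53 ✓
(job51, job55): job51 after job55 ✓
(job51, job56): job51 after job56 ✓
(job57, job55): job57 after job55 ✓
(job57, job56): job57 after job56 ✓
(job58, job50): job58 after job50 ✓
(job58, job52): job58 after job52 ✓
(job58, job53): job58 after job53 ✓
(job58, job55): job58 after job55 ✓
(job58, job56): job58 after job56 ✓
(job59, job55): job59 after job55 ✓
Count: 14.

14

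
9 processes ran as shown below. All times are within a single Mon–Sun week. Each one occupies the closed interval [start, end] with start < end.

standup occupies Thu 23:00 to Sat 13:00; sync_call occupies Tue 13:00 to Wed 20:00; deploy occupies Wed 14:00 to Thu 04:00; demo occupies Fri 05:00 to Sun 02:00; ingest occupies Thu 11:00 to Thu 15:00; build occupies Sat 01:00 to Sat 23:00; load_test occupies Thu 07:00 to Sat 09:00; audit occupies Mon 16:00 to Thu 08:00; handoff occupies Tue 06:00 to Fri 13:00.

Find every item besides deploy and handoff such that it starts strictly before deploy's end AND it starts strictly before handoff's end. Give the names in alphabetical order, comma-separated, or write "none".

Conditions: its start is strictly before deploy's end (X.start < Thu 04:00) AND its start is strictly before handoff's end (X.start < Fri 13:00).
audit: start Mon 16:00 < Thu 04:00? ✓; start Mon 16:00 < Fri 13:00? ✓ → yes.
build: start Sat 01:00 < Thu 04:00? ✗; start Sat 01:00 < Fri 13:00? ✗ → no.
demo: start Fri 05:00 < Thu 04:00? ✗; start Fri 05:00 < Fri 13:00? ✓ → no.
ingest: start Thu 11:00 < Thu 04:00? ✗; start Thu 11:00 < Fri 13:00? ✓ → no.
load_test: start Thu 07:00 < Thu 04:00? ✗; start Thu 07:00 < Fri 13:00? ✓ → no.
standup: start Thu 23:00 < Thu 04:00? ✗; start Thu 23:00 < Fri 13:00? ✓ → no.
sync_call: start Tue 13:00 < Thu 04:00? ✓; start Tue 13:00 < Fri 13:00? ✓ → yes.
Result: audit, sync_call.

audit, sync_call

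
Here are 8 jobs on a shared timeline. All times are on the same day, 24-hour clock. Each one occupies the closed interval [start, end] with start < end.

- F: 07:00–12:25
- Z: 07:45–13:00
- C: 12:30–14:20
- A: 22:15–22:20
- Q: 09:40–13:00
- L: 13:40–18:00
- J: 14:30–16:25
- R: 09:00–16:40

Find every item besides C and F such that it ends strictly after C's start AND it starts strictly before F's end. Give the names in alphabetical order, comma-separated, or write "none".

Q, R, Z

Conditions: its end is strictly after C's start (X.end > 12:30) AND its start is strictly before F's end (X.start < 12:25).
A: end 22:20 > 12:30? ✓; start 22:15 < 12:25? ✗ → no.
J: end 16:25 > 12:30? ✓; start 14:30 < 12:25? ✗ → no.
L: end 18:00 > 12:30? ✓; start 13:40 < 12:25? ✗ → no.
Q: end 13:00 > 12:30? ✓; start 09:40 < 12:25? ✓ → yes.
R: end 16:40 > 12:30? ✓; start 09:00 < 12:25? ✓ → yes.
Z: end 13:00 > 12:30? ✓; start 07:45 < 12:25? ✓ → yes.
Result: Q, R, Z.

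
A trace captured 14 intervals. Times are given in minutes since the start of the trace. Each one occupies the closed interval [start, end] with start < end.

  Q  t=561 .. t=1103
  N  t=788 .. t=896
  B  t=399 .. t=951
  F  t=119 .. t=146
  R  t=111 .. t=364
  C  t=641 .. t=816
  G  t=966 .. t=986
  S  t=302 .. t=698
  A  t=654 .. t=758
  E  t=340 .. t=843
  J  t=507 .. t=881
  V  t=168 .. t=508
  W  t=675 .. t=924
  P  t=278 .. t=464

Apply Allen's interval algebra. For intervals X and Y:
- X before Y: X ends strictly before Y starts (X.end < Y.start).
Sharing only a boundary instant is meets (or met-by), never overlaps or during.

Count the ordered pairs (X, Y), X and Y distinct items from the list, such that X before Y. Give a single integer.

Checking all 182 ordered pairs for relation 'before'; matching pairs in alphabetical order:
(A, G): A before G ✓
(A, N): A before N ✓
(B, G): B before G ✓
(C, G): C before G ✓
(E, G): E before G ✓
(F, A): F before A ✓
(F, B): F before B ✓
(F, C): F before C ✓
(F, E): F before E ✓
(F, G): F before G ✓
(F, J): F before J ✓
(F, N): F before N ✓
(F, P): F before P ✓
(F, Q): F before Q ✓
(F, S): F before S ✓
(F, V): F before V ✓
(F, W): F before W ✓
(J, G): J before G ✓
(N, G): N before G ✓
(P, A): P before A ✓
(P, C): P before C ✓
(P, G): P before G ✓
(P, J): P before J ✓
(P, N): P before N ✓
... plus 19 further pairs not listed.
Count: 43.

43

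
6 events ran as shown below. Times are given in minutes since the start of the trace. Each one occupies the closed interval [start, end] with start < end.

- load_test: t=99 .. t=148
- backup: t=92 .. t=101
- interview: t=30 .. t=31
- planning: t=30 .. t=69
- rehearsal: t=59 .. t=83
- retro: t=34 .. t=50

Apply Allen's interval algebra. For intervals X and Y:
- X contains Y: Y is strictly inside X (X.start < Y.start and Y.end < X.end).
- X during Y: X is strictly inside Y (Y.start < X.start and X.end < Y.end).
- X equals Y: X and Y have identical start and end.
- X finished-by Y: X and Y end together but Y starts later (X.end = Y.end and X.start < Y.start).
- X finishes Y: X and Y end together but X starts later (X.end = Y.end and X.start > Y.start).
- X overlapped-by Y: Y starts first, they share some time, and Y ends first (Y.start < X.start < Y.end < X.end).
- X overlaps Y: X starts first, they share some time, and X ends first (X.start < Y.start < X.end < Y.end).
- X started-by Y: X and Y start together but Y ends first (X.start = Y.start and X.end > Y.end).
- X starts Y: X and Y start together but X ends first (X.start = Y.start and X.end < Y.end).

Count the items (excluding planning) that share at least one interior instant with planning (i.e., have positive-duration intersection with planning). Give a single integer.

Target planning = [t=30, t=69].
backup [t=92, t=101] → after → no.
interview [t=30, t=31] → starts → counts.
load_test [t=99, t=148] → after → no.
rehearsal [t=59, t=83] → overlapped-by → counts.
retro [t=34, t=50] → during → counts.
Total: 3.

3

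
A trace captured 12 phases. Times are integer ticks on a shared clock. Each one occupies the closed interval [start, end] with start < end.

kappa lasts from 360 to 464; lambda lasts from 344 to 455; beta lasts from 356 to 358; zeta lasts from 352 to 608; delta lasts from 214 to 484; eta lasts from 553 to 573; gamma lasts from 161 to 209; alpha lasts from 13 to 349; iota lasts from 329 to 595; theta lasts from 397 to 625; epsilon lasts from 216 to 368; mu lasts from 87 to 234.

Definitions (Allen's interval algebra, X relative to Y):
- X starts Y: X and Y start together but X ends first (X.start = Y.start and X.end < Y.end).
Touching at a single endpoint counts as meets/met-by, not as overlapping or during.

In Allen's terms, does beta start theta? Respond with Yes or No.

No

beta = [356, 358], theta = [397, 625].
Actual relation of beta to theta: before.
Asked whether 'starts' holds → No.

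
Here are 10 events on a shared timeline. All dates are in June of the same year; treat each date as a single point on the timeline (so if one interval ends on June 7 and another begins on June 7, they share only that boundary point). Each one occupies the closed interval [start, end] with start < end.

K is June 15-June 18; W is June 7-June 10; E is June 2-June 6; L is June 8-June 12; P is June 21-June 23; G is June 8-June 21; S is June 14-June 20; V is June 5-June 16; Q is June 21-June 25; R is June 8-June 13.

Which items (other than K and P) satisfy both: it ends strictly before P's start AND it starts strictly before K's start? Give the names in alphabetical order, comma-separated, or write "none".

E, L, R, S, V, W

Conditions: its end is strictly before P's start (X.end < June 21) AND its start is strictly before K's start (X.start < June 15).
E: end June 6 < June 21? ✓; start June 2 < June 15? ✓ → yes.
G: end June 21 < June 21? ✗; start June 8 < June 15? ✓ → no.
L: end June 12 < June 21? ✓; start June 8 < June 15? ✓ → yes.
Q: end June 25 < June 21? ✗; start June 21 < June 15? ✗ → no.
R: end June 13 < June 21? ✓; start June 8 < June 15? ✓ → yes.
S: end June 20 < June 21? ✓; start June 14 < June 15? ✓ → yes.
V: end June 16 < June 21? ✓; start June 5 < June 15? ✓ → yes.
W: end June 10 < June 21? ✓; start June 7 < June 15? ✓ → yes.
Result: E, L, R, S, V, W.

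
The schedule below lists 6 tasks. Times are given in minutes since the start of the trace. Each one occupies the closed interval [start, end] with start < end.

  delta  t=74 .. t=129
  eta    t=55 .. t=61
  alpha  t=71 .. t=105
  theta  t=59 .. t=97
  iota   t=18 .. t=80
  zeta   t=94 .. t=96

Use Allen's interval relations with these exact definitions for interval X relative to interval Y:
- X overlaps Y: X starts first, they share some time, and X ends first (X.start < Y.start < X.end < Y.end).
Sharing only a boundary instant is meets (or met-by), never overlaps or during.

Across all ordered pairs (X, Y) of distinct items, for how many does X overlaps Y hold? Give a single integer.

7

Checking all 30 ordered pairs for relation 'overlaps'; matching pairs in alphabetical order:
(alpha, delta): alpha overlaps delta ✓
(eta, theta): eta overlaps theta ✓
(iota, alpha): iota overlaps alpha ✓
(iota, delta): iota overlaps delta ✓
(iota, theta): iota overlaps theta ✓
(theta, alpha): theta overlaps alpha ✓
(theta, delta): theta overlaps delta ✓
Count: 7.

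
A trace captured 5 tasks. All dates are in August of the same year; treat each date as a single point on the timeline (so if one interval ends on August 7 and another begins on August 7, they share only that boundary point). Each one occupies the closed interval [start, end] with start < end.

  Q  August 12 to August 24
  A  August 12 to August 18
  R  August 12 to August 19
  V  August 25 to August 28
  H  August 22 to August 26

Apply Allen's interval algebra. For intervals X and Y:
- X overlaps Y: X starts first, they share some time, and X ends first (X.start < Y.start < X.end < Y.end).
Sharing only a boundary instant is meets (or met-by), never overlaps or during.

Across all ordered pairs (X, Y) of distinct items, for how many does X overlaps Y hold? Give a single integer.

2

Checking all 20 ordered pairs for relation 'overlaps'; matching pairs in alphabetical order:
(H, V): H overlaps V ✓
(Q, H): Q overlaps H ✓
Count: 2.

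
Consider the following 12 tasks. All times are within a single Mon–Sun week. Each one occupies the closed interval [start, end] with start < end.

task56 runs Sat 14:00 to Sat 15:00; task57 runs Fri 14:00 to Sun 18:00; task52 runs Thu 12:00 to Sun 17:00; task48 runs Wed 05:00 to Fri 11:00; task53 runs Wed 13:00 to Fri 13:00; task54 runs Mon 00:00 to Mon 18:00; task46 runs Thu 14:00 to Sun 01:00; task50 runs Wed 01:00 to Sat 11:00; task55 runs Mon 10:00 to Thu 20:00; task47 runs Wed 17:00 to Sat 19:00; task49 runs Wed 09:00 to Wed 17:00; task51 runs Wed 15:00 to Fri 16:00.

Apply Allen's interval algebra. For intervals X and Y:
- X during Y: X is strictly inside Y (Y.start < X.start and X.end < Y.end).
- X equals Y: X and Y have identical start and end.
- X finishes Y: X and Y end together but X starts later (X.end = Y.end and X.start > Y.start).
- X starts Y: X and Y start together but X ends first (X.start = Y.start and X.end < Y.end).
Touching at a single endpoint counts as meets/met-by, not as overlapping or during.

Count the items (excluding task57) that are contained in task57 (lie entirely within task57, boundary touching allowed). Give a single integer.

1

Target task57 = [Fri 14:00, Sun 18:00].
task46 [Thu 14:00, Sun 01:00] → overlaps → no.
task47 [Wed 17:00, Sat 19:00] → overlaps → no.
task48 [Wed 05:00, Fri 11:00] → before → no.
task49 [Wed 09:00, Wed 17:00] → before → no.
task50 [Wed 01:00, Sat 11:00] → overlaps → no.
task51 [Wed 15:00, Fri 16:00] → overlaps → no.
task52 [Thu 12:00, Sun 17:00] → overlaps → no.
task53 [Wed 13:00, Fri 13:00] → before → no.
task54 [Mon 00:00, Mon 18:00] → before → no.
task55 [Mon 10:00, Thu 20:00] → before → no.
task56 [Sat 14:00, Sat 15:00] → during → counts.
Total: 1.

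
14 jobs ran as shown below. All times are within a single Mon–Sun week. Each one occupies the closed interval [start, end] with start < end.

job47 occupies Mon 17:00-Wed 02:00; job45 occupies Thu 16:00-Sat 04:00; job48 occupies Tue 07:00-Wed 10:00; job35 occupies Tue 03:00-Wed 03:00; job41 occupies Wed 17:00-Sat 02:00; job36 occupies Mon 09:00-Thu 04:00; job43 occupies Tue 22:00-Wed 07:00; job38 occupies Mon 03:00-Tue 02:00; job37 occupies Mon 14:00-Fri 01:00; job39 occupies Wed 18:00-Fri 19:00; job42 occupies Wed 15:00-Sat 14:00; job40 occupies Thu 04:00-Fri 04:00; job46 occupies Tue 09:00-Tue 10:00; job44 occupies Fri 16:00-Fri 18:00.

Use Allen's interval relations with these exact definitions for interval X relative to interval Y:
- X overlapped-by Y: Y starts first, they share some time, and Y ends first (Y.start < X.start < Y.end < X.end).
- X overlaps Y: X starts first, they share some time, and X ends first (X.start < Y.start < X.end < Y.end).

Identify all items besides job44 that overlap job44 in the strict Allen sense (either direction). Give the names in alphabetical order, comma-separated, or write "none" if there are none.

Target job44 = [Fri 16:00, Fri 18:00].
job35 [Tue 03:00, Wed 03:00] → before → no.
job36 [Mon 09:00, Thu 04:00] → before → no.
job37 [Mon 14:00, Fri 01:00] → before → no.
job38 [Mon 03:00, Tue 02:00] → before → no.
job39 [Wed 18:00, Fri 19:00] → contains → no.
job40 [Thu 04:00, Fri 04:00] → before → no.
job41 [Wed 17:00, Sat 02:00] → contains → no.
job42 [Wed 15:00, Sat 14:00] → contains → no.
job43 [Tue 22:00, Wed 07:00] → before → no.
job45 [Thu 16:00, Sat 04:00] → contains → no.
job46 [Tue 09:00, Tue 10:00] → before → no.
job47 [Mon 17:00, Wed 02:00] → before → no.
job48 [Tue 07:00, Wed 10:00] → before → no.
Result: none.

none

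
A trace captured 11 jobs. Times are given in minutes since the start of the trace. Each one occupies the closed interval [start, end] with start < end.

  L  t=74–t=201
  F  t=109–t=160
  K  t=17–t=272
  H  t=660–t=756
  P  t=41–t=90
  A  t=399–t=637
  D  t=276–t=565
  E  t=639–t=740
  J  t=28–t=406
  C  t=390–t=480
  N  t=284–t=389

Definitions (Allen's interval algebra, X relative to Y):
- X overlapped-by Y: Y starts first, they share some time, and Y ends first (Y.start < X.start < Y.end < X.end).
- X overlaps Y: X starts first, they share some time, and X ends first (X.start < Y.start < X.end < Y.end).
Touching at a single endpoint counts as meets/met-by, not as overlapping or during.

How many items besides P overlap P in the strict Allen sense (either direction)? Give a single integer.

Target P = [t=41, t=90].
A [t=399, t=637] → after → no.
C [t=390, t=480] → after → no.
D [t=276, t=565] → after → no.
E [t=639, t=740] → after → no.
F [t=109, t=160] → after → no.
H [t=660, t=756] → after → no.
J [t=28, t=406] → contains → no.
K [t=17, t=272] → contains → no.
L [t=74, t=201] → overlapped-by → counts.
N [t=284, t=389] → after → no.
Total: 1.

1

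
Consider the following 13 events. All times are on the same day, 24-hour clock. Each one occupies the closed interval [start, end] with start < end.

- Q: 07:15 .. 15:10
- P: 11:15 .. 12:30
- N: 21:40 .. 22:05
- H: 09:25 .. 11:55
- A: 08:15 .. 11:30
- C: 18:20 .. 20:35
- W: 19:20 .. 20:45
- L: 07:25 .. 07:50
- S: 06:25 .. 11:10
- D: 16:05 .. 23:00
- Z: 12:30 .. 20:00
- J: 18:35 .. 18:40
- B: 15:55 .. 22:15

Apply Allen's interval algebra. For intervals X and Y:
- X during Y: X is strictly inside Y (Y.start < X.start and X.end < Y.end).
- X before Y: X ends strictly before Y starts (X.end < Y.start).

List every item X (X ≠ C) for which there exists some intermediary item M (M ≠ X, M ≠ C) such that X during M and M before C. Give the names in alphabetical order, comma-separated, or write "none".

A, H, L, P

Target C = [18:20, 20:35].
Intermediaries M with M before C: A, H, L, P, Q, S.
Via A — items with X during A: none.
Via H — items with X during H: none.
Via L — items with X during L: none.
Via P — items with X during P: none.
Via Q — items with X during Q: A, H, L, P.
Via S — items with X during S: L.
Union: A, H, L, P.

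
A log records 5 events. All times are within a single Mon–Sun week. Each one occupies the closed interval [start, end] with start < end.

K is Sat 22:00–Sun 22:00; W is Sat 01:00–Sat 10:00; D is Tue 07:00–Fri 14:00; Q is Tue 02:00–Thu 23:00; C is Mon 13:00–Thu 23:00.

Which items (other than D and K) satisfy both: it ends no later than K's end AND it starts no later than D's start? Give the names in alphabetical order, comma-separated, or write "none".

C, Q

Conditions: its end is no later than K's end (X.end <= Sun 22:00) AND its start is no later than D's start (X.start <= Tue 07:00).
C: end Thu 23:00 <= Sun 22:00? ✓; start Mon 13:00 <= Tue 07:00? ✓ → yes.
Q: end Thu 23:00 <= Sun 22:00? ✓; start Tue 02:00 <= Tue 07:00? ✓ → yes.
W: end Sat 10:00 <= Sun 22:00? ✓; start Sat 01:00 <= Tue 07:00? ✗ → no.
Result: C, Q.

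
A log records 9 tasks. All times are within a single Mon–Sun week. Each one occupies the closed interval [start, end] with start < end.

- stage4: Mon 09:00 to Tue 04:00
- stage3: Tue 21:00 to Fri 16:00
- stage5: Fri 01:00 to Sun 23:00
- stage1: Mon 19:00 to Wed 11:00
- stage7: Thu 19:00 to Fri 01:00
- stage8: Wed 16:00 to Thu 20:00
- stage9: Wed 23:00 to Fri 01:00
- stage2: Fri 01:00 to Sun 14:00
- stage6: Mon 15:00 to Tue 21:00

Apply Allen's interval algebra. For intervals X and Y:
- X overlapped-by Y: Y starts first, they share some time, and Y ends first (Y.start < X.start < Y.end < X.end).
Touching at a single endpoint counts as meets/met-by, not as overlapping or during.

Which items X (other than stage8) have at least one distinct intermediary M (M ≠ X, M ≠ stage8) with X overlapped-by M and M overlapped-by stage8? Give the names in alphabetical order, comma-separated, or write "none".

Target stage8 = [Wed 16:00, Thu 20:00].
Intermediaries M with M overlapped-by stage8: stage7, stage9.
Via stage7 — items with X overlapped-by stage7: none.
Via stage9 — items with X overlapped-by stage9: none.
Union: none.

none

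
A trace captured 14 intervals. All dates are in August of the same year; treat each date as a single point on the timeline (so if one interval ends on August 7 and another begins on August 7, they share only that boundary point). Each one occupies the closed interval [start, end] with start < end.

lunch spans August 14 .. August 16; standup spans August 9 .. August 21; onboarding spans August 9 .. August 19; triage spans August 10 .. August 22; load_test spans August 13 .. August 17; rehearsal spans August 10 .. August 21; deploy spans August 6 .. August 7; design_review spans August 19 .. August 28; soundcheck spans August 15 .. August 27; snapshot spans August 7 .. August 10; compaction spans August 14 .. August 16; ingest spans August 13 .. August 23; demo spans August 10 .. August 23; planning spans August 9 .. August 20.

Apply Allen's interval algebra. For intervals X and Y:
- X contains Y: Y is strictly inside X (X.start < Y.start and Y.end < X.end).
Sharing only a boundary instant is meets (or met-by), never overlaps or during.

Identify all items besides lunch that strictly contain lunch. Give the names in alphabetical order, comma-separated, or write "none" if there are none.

demo, ingest, load_test, onboarding, planning, rehearsal, standup, triage

Target lunch = [August 14, August 16].
compaction [August 14, August 16] → equals → no.
demo [August 10, August 23] → contains → yes.
deploy [August 6, August 7] → before → no.
design_review [August 19, August 28] → after → no.
ingest [August 13, August 23] → contains → yes.
load_test [August 13, August 17] → contains → yes.
onboarding [August 9, August 19] → contains → yes.
planning [August 9, August 20] → contains → yes.
rehearsal [August 10, August 21] → contains → yes.
snapshot [August 7, August 10] → before → no.
soundcheck [August 15, August 27] → overlapped-by → no.
standup [August 9, August 21] → contains → yes.
triage [August 10, August 22] → contains → yes.
Result: demo, ingest, load_test, onboarding, planning, rehearsal, standup, triage.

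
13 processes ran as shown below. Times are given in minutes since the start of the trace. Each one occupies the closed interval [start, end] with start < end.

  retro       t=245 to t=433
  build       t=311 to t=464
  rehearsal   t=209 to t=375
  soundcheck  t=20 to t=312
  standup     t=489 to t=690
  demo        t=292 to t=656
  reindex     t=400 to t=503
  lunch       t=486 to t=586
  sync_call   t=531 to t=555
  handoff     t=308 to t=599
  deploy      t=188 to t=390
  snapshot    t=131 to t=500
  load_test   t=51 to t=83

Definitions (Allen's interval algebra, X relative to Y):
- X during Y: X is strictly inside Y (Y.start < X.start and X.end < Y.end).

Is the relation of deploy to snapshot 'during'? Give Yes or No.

deploy = [t=188, t=390], snapshot = [t=131, t=500].
Actual relation of deploy to snapshot: during.
Asked whether 'during' holds → Yes.

Yes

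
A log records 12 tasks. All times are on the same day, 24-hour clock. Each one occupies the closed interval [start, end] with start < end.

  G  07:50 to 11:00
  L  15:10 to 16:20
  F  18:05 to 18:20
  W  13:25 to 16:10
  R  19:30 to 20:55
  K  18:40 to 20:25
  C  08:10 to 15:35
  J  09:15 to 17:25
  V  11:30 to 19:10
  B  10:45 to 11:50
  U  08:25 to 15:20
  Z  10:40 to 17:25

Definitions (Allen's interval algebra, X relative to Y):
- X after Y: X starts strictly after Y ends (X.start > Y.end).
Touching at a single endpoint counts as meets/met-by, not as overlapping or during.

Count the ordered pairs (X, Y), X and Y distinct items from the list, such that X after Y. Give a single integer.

Checking all 132 ordered pairs for relation 'after'; matching pairs in alphabetical order:
(F, B): F after B ✓
(F, C): F after C ✓
(F, G): F after G ✓
(F, J): F after J ✓
(F, L): F after L ✓
(F, U): F after U ✓
(F, W): F after W ✓
(F, Z): F after Z ✓
(K, B): K after B ✓
(K, C): K after C ✓
(K, F): K after F ✓
(K, G): K after G ✓
(K, J): K after J ✓
(K, L): K after L ✓
(K, U): K after U ✓
(K, W): K after W ✓
(K, Z): K after Z ✓
(L, B): L after B ✓
(L, G): L after G ✓
(R, B): R after B ✓
(R, C): R after C ✓
(R, F): R after F ✓
(R, G): R after G ✓
(R, J): R after J ✓
... plus 8 further pairs not listed.
Count: 32.

32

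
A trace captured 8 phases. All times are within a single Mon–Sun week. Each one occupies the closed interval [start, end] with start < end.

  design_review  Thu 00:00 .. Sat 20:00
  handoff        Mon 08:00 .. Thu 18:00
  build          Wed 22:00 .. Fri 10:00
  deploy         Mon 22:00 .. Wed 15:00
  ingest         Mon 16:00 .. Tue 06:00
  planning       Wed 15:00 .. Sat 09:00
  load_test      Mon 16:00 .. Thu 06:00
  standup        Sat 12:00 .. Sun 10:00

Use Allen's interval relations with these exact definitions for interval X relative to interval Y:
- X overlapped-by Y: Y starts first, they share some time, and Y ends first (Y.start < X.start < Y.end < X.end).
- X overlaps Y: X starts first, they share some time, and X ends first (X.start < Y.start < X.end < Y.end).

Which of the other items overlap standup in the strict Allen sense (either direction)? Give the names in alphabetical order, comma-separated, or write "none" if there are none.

Target standup = [Sat 12:00, Sun 10:00].
build [Wed 22:00, Fri 10:00] → before → no.
deploy [Mon 22:00, Wed 15:00] → before → no.
design_review [Thu 00:00, Sat 20:00] → overlaps → yes.
handoff [Mon 08:00, Thu 18:00] → before → no.
ingest [Mon 16:00, Tue 06:00] → before → no.
load_test [Mon 16:00, Thu 06:00] → before → no.
planning [Wed 15:00, Sat 09:00] → before → no.
Result: design_review.

design_review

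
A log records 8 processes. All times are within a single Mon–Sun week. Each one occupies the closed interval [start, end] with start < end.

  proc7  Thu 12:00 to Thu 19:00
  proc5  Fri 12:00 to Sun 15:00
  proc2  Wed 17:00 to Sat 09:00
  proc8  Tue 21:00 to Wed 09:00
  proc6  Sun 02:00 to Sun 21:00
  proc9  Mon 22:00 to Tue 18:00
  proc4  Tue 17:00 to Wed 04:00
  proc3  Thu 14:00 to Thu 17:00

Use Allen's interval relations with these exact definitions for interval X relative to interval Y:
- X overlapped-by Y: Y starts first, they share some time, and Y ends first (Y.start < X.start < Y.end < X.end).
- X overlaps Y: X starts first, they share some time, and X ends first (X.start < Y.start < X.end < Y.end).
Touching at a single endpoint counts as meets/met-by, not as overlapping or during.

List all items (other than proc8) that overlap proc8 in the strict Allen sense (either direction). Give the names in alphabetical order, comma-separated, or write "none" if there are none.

proc4

Target proc8 = [Tue 21:00, Wed 09:00].
proc2 [Wed 17:00, Sat 09:00] → after → no.
proc3 [Thu 14:00, Thu 17:00] → after → no.
proc4 [Tue 17:00, Wed 04:00] → overlaps → yes.
proc5 [Fri 12:00, Sun 15:00] → after → no.
proc6 [Sun 02:00, Sun 21:00] → after → no.
proc7 [Thu 12:00, Thu 19:00] → after → no.
proc9 [Mon 22:00, Tue 18:00] → before → no.
Result: proc4.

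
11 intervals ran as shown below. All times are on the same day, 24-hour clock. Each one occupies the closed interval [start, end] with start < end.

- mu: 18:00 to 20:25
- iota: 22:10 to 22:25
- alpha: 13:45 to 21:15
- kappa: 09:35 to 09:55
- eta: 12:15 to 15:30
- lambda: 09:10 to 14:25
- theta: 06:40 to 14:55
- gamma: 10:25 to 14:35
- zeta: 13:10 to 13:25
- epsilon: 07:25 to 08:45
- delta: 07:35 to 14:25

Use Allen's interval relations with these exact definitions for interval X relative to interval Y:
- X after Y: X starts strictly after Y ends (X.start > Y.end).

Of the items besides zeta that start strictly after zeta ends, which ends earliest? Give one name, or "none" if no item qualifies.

mu

Target zeta = [13:10, 13:25].
alpha [13:45, 21:15] → after → candidate.
delta [07:35, 14:25] → contains → excluded.
epsilon [07:25, 08:45] → before → excluded.
eta [12:15, 15:30] → contains → excluded.
gamma [10:25, 14:35] → contains → excluded.
iota [22:10, 22:25] → after → candidate.
kappa [09:35, 09:55] → before → excluded.
lambda [09:10, 14:25] → contains → excluded.
mu [18:00, 20:25] → after → candidate.
theta [06:40, 14:55] → contains → excluded.
Among candidates, earliest end is 20:25 → mu.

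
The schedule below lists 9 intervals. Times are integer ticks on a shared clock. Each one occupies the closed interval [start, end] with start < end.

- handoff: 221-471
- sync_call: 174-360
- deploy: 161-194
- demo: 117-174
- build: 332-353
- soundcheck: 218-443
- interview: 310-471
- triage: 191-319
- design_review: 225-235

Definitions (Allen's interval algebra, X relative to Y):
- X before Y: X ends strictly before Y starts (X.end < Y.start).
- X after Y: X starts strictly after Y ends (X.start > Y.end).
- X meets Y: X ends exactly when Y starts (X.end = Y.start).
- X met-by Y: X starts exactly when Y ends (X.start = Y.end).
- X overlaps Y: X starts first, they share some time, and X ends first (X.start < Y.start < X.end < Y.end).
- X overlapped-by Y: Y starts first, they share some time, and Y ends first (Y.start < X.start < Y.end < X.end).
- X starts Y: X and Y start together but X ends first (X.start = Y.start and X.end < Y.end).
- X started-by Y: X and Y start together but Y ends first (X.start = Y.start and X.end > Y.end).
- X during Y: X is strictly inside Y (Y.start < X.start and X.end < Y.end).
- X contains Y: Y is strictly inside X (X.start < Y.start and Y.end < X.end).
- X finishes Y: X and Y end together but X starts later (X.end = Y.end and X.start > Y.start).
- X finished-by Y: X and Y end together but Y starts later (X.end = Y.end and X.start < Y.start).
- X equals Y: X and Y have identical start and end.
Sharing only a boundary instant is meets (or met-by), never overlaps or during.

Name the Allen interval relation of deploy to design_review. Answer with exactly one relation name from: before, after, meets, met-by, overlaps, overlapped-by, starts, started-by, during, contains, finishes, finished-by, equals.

deploy = [161, 194]; design_review = [225, 235].
Compare endpoints: deploy.start < design_review.start, deploy.start < design_review.end, deploy.end < design_review.start, deploy.end < design_review.end.
That pattern is 'before'.

before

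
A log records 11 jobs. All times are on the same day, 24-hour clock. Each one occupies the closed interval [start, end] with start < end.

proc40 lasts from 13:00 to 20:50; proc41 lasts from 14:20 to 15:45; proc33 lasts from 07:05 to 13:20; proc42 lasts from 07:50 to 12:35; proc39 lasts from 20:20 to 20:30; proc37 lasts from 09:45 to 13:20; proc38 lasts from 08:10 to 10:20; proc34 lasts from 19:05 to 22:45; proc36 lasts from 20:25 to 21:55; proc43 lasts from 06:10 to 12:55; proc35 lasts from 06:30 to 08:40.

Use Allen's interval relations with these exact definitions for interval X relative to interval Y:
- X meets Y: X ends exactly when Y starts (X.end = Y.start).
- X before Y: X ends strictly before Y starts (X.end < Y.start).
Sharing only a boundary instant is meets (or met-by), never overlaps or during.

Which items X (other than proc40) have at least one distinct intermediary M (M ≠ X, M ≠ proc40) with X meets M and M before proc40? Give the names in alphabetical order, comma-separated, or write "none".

none

Target proc40 = [13:00, 20:50].
Intermediaries M with M before proc40: proc35, proc38, proc42, proc43.
Via proc35 — items with X meets proc35: none.
Via proc38 — items with X meets proc38: none.
Via proc42 — items with X meets proc42: none.
Via proc43 — items with X meets proc43: none.
Union: none.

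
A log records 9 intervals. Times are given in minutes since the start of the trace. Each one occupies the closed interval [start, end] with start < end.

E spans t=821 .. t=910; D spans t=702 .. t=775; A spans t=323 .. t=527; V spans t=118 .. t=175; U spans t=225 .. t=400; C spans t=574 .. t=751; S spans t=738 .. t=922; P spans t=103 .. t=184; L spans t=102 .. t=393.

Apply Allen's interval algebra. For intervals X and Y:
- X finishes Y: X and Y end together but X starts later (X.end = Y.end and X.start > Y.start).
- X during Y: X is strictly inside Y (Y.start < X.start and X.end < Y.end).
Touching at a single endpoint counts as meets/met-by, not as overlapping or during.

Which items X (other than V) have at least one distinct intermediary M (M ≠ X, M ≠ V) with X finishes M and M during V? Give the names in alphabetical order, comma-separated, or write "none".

Target V = [t=118, t=175].
Intermediaries M with M during V: none.
Union: none.

none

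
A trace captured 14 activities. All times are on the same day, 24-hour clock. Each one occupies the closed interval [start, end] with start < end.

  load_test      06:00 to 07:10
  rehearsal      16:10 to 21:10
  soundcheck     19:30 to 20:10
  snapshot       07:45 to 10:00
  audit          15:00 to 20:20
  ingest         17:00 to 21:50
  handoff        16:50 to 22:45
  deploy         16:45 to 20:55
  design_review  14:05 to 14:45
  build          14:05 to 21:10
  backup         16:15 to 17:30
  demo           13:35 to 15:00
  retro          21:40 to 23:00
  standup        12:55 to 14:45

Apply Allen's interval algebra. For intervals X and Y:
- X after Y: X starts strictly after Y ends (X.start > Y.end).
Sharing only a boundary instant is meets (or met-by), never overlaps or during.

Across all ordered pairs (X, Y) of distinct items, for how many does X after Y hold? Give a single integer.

Checking all 182 ordered pairs for relation 'after'; matching pairs in alphabetical order:
(audit, design_review): audit after design_review ✓
(audit, load_test): audit after load_test ✓
(audit, snapshot): audit after snapshot ✓
(audit, standup): audit after standup ✓
(backup, demo): backup after demo ✓
(backup, design_review): backup after design_review ✓
(backup, load_test): backup after load_test ✓
(backup, snapshot): backup after snapshot ✓
(backup, standup): backup after standup ✓
(build, load_test): build after load_test ✓
(build, snapshot): build after snapshot ✓
(demo, load_test): demo after load_test ✓
(demo, snapshot): demo after snapshot ✓
(deploy, demo): deploy after demo ✓
(deploy, design_review): deploy after design_review ✓
(deploy, load_test): deploy after load_test ✓
(deploy, snapshot): deploy after snapshot ✓
(deploy, standup): deploy after standup ✓
(design_review, load_test): design_review after load_test ✓
(design_review, snapshot): design_review after snapshot ✓
(handoff, demo): handoff after demo ✓
(handoff, design_review): handoff after design_review ✓
(handoff, load_test): handoff after load_test ✓
(handoff, snapshot): handoff after snapshot ✓
... plus 31 further pairs not listed.
Count: 55.

55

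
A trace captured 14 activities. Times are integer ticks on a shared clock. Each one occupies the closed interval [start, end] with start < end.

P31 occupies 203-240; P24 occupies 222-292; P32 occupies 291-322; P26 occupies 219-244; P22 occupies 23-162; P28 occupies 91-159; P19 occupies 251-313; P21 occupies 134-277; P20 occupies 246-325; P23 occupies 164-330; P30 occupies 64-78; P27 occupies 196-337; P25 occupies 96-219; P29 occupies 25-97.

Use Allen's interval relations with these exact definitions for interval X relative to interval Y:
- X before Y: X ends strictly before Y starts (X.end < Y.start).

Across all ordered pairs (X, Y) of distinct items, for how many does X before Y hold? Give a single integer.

47

Checking all 182 ordered pairs for relation 'before'; matching pairs in alphabetical order:
(P21, P32): P21 before P32 ✓
(P22, P19): P22 before P19 ✓
(P22, P20): P22 before P20 ✓
(P22, P23): P22 before P23 ✓
(P22, P24): P22 before P24 ✓
(P22, P26): P22 before P26 ✓
(P22, P27): P22 before P27 ✓
(P22, P31): P22 before P31 ✓
(P22, P32): P22 before P32 ✓
(P25, P19): P25 before P19 ✓
(P25, P20): P25 before P20 ✓
(P25, P24): P25 before P24 ✓
(P25, P32): P25 before P32 ✓
(P26, P19): P26 before P19 ✓
(P26, P20): P26 before P20 ✓
(P26, P32): P26 before P32 ✓
(P28, P19): P28 before P19 ✓
(P28, P20): P28 before P20 ✓
(P28, P23): P28 before P23 ✓
(P28, P24): P28 before P24 ✓
(P28, P26): P28 before P26 ✓
(P28, P27): P28 before P27 ✓
(P28, P31): P28 before P31 ✓
(P28, P32): P28 before P32 ✓
... plus 23 further pairs not listed.
Count: 47.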